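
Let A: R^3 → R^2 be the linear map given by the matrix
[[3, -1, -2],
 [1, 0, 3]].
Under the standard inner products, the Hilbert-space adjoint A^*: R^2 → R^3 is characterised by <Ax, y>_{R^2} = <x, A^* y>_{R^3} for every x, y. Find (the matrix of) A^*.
A^* = A^T =
[[3, 1],
 [-1, 0],
 [-2, 3]]

For real matrices with standard dot products, the defining identity <Ax, y> = <x, A^* y> gives (Ax)^T y = x^T (A^*) y, i.e. x^T A^T y = x^T (A^*) y. Since this holds for all x, y, we must have A^* = A^T. Therefore
A^* =
[[3, 1],
 [-1, 0],
 [-2, 3]].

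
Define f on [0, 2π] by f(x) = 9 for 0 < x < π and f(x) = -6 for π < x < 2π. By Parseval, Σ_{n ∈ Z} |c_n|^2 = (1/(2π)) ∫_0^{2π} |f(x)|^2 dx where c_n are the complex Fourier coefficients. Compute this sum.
Σ |c_n|^2 = 117/2

Parseval equates the L^2 energy of f (normalised by 1/(2π)) with the ℓ^2 sum of its Fourier coefficients: (1/(2π)) ∫_0^{2π} |f|^2 = Σ |c_n|^2.
Compute the left side: (1/(2π)) [∫_0^π 9^2 dx + ∫_π^{2π} (-6)^2 dx] = (1/(2π)) · (81π + 36π) = (81 + 36)/2 = 117/2.
So Σ_{n ∈ Z} |c_n|^2 = 117/2.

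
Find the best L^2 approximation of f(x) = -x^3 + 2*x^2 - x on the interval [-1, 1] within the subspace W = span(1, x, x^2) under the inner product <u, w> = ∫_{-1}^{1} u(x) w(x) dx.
g(x) = 2*x^2 - 8*x/5

The best approximation g ∈ W is the orthogonal projection of f onto W. Writing g = a_0 + a_1 x + a_2 x^2, the coefficients solve the normal equations G · a = b where
  G_{ij} = <φ_i, φ_j> and b_i = <f, φ_i>, with φ_0 = 1, φ_1 = x, φ_2 = x^2.
G =
  [2, 0, 2/3]
  [0, 2/3, 0]
  [2/3, 0, 2/5],
b = (4/3, -16/15, 4/5).
Solving gives a_0 = 0, a_1 = -8/5, a_2 = 2, so
  g(x) = 2*x^2 - 8*x/5.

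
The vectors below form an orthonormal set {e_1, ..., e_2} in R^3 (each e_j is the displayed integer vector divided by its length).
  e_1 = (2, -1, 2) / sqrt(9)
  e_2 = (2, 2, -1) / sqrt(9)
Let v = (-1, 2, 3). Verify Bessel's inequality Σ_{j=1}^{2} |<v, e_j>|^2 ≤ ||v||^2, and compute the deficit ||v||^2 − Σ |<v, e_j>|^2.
Σ |<v, e_j>|^2 = 5/9; ||v||^2 = 14; deficit = 121/9

Write each e_j = u_j / sqrt(<u_j, u_j>) where u_j is the displayed integer vector. Then <v, e_j> = <v, u_j> / sqrt(<u_j, u_j>), so |<v, e_j>|^2 = <v, u_j>^2 / <u_j, u_j>.
Coefficients: <v, e_1> = 2/sqrt(9), <v, e_2> = -1/sqrt(9).
Square and sum: Σ |<v, e_j>|^2 = 5/9.
Compute ||v||^2 = v·v = 14.
Deficit = 14 − 5/9 = 121/9 ≥ 0, confirming Bessel's inequality. (The deficit equals ||v − Σ <v,e_j> e_j||^2, the squared distance from v to span{e_j}.)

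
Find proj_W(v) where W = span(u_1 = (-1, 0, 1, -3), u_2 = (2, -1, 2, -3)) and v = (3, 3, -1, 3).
proj_W(v) = (220/117, -29/117, -8/9, 133/39)

Set up U = [u_1 | ... | u_2] ∈ R^(4×2). The projector onto W = col(U) is P = U (U^T U)^(-1) U^T.
Compute U^T U =
  [11, 9]
  [9, 18],
and U^T v = (-13, -8).
Solve U^T U · c = U^T v for the coefficients: c = (-18/13, 29/117). The projection is proj_W(v) = U c.
Check: (v - proj_W(v)) · u_1 = 0  (should be 0).
Check: (v - proj_W(v)) · u_2 = 0  (should be 0).
Result: proj_W(v) = (220/117, -29/117, -8/9, 133/39).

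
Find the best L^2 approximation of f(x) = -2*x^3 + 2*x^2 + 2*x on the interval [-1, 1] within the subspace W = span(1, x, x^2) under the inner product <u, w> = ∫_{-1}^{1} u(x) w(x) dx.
g(x) = 2*x^2 + 4*x/5

The best approximation g ∈ W is the orthogonal projection of f onto W. Writing g = a_0 + a_1 x + a_2 x^2, the coefficients solve the normal equations G · a = b where
  G_{ij} = <φ_i, φ_j> and b_i = <f, φ_i>, with φ_0 = 1, φ_1 = x, φ_2 = x^2.
G =
  [2, 0, 2/3]
  [0, 2/3, 0]
  [2/3, 0, 2/5],
b = (4/3, 8/15, 4/5).
Solving gives a_0 = 0, a_1 = 4/5, a_2 = 2, so
  g(x) = 2*x^2 + 4*x/5.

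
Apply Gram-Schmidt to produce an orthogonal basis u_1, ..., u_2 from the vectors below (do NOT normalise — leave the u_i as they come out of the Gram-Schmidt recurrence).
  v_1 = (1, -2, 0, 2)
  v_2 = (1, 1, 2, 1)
Orthogonal basis:
  u_1 = (1, -2, 0, 2)
  u_2 = (8/9, 11/9, 2, 7/9)

Apply the Gram-Schmidt recurrence
  u_1 = v_1
  u_i = v_i − Σ_{j<i} ((v_i · u_j) / (u_j · u_j)) · u_j.

Step by step this gives:
  u_1 = (1, -2, 0, 2)
  u_2 = (8/9, 11/9, 2, 7/9)

Orthogonality check:
  u_2 · u_1 = 0 (should be 0)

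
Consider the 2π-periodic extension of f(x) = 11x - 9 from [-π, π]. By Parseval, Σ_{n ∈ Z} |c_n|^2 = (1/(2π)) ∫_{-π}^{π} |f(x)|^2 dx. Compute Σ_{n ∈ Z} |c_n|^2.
Σ |c_n|^2 = 121π^2/3 + 81

Expand and integrate term by term over [-π, π]:
  ∫ (11x)^2 dx = 121·(2π^3/3); ∫ 2·11·(-9)·x dx = 0 (odd integrand); ∫ (-9)^2 dx = 81·2π.
So (1/(2π)) ∫_{-π}^{π} (11x - 9)^2 dx = 121π^2/3 + 81 = 121π^2/3 + 81.
Parseval ⇒ Σ |c_n|^2 = 121π^2/3 + 81.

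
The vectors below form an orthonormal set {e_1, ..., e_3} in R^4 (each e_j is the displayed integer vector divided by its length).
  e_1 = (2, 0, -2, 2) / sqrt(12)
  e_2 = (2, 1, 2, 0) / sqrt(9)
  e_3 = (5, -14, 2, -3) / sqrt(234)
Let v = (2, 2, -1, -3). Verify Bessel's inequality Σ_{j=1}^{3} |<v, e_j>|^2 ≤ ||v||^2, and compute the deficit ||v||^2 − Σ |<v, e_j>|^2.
Σ |<v, e_j>|^2 = 179/78; ||v||^2 = 18; deficit = 1225/78

Write each e_j = u_j / sqrt(<u_j, u_j>) where u_j is the displayed integer vector. Then <v, e_j> = <v, u_j> / sqrt(<u_j, u_j>), so |<v, e_j>|^2 = <v, u_j>^2 / <u_j, u_j>.
Coefficients: <v, e_1> = 0/sqrt(12), <v, e_2> = 4/sqrt(9), <v, e_3> = -11/sqrt(234).
Square and sum: Σ |<v, e_j>|^2 = 179/78.
Compute ||v||^2 = v·v = 18.
Deficit = 18 − 179/78 = 1225/78 ≥ 0, confirming Bessel's inequality. (The deficit equals ||v − Σ <v,e_j> e_j||^2, the squared distance from v to span{e_j}.)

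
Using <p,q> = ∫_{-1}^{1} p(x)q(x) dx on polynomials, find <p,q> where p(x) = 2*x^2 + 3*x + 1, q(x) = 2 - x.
<p,q> = 14/3

Expand the product: p(x)·q(x) = -2*x^3 + x^2 + 5*x + 2.
∫_{-1}^{1} of each monomial x^k gives [2/(k+1) if k even, 0 if k odd]. Integrating term-by-term (or equivalently evaluating the antiderivative F(x) = -x^4/2 + x^3/3 + 5*x^2/2 + 2*x at the endpoints):
  F(1) − F(−1) = 13/3 − (-1/3) = 14/3.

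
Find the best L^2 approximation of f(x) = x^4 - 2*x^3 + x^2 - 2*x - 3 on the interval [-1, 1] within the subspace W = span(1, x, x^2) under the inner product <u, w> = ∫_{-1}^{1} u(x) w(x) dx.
g(x) = 13*x^2/7 - 16*x/5 - 108/35

The best approximation g ∈ W is the orthogonal projection of f onto W. Writing g = a_0 + a_1 x + a_2 x^2, the coefficients solve the normal equations G · a = b where
  G_{ij} = <φ_i, φ_j> and b_i = <f, φ_i>, with φ_0 = 1, φ_1 = x, φ_2 = x^2.
G =
  [2, 0, 2/3]
  [0, 2/3, 0]
  [2/3, 0, 2/5],
b = (-74/15, -32/15, -46/35).
Solving gives a_0 = -108/35, a_1 = -16/5, a_2 = 13/7, so
  g(x) = 13*x^2/7 - 16*x/5 - 108/35.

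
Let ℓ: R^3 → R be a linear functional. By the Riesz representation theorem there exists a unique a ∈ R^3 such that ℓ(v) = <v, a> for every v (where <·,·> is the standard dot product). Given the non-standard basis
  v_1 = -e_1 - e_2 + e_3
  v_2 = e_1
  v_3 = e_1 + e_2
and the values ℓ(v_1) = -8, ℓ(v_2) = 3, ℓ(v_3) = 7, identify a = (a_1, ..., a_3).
a = (3, 4, -1)

Write a = (a_1, ..., a_3) in the standard basis. For each basis vector v_i, ℓ(v_i) = <v_i, a> is a linear equation in the a_j's. Collect the n equations into a matrix system V a = ℓ, where row i of V is v_i (expressed in the standard basis). Since V is invertible (lower-triangular with 1s on the diagonal, up to permutation), solve by back-substitution:
  V =
[[-1, -1, 1],
 [1, 0, 0],
 [1, 1, 0]]
  V a = (-8, 3, 7)
Solving gives a = (3, 4, -1).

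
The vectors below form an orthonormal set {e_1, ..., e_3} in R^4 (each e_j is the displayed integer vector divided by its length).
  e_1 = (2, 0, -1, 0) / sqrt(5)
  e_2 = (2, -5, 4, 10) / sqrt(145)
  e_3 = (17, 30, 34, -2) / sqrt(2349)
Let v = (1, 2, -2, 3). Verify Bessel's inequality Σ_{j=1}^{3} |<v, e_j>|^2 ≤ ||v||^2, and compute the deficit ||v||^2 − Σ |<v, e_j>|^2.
Σ |<v, e_j>|^2 = 41/9; ||v||^2 = 18; deficit = 121/9

Write each e_j = u_j / sqrt(<u_j, u_j>) where u_j is the displayed integer vector. Then <v, e_j> = <v, u_j> / sqrt(<u_j, u_j>), so |<v, e_j>|^2 = <v, u_j>^2 / <u_j, u_j>.
Coefficients: <v, e_1> = 4/sqrt(5), <v, e_2> = 14/sqrt(145), <v, e_3> = 3/sqrt(2349).
Square and sum: Σ |<v, e_j>|^2 = 41/9.
Compute ||v||^2 = v·v = 18.
Deficit = 18 − 41/9 = 121/9 ≥ 0, confirming Bessel's inequality. (The deficit equals ||v − Σ <v,e_j> e_j||^2, the squared distance from v to span{e_j}.)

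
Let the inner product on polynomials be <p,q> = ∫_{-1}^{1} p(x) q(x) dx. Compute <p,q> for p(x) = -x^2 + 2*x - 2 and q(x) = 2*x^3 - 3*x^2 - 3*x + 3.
<p,q> = -56/5

Expand the product: p(x)·q(x) = -2*x^5 + 7*x^4 - 7*x^3 - 3*x^2 + 12*x - 6.
∫_{-1}^{1} of each monomial x^k gives [2/(k+1) if k even, 0 if k odd]. Integrating term-by-term (or equivalently evaluating the antiderivative F(x) = -x^6/3 + 7*x^5/5 - 7*x^4/4 - x^3 + 6*x^2 - 6*x at the endpoints):
  F(1) − F(−1) = -101/60 − (571/60) = -56/5.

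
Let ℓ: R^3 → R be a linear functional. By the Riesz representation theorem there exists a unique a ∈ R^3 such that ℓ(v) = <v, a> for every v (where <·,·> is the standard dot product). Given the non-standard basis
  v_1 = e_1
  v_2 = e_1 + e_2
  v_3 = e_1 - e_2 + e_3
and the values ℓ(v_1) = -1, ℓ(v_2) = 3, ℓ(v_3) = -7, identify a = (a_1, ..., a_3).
a = (-1, 4, -2)

Write a = (a_1, ..., a_3) in the standard basis. For each basis vector v_i, ℓ(v_i) = <v_i, a> is a linear equation in the a_j's. Collect the n equations into a matrix system V a = ℓ, where row i of V is v_i (expressed in the standard basis). Since V is invertible (lower-triangular with 1s on the diagonal, up to permutation), solve by back-substitution:
  V =
[[1, 0, 0],
 [1, 1, 0],
 [1, -1, 1]]
  V a = (-1, 3, -7)
Solving gives a = (-1, 4, -2).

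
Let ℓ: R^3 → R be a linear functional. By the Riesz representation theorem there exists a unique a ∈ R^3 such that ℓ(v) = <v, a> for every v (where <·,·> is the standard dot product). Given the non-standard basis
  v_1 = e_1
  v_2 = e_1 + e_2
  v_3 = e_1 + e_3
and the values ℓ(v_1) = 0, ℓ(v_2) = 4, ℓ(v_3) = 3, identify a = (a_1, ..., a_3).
a = (0, 4, 3)

Write a = (a_1, ..., a_3) in the standard basis. For each basis vector v_i, ℓ(v_i) = <v_i, a> is a linear equation in the a_j's. Collect the n equations into a matrix system V a = ℓ, where row i of V is v_i (expressed in the standard basis). Since V is invertible (lower-triangular with 1s on the diagonal, up to permutation), solve by back-substitution:
  V =
[[1, 0, 0],
 [1, 1, 0],
 [1, 0, 1]]
  V a = (0, 4, 3)
Solving gives a = (0, 4, 3).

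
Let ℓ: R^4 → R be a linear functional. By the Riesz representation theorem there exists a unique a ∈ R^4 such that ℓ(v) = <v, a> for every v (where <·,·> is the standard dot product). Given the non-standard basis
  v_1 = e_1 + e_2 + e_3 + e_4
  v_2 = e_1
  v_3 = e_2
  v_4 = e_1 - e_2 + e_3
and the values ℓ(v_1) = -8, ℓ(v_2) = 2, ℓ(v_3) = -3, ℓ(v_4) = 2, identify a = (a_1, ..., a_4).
a = (2, -3, -3, -4)

Write a = (a_1, ..., a_4) in the standard basis. For each basis vector v_i, ℓ(v_i) = <v_i, a> is a linear equation in the a_j's. Collect the n equations into a matrix system V a = ℓ, where row i of V is v_i (expressed in the standard basis). Since V is invertible (lower-triangular with 1s on the diagonal, up to permutation), solve by back-substitution:
  V =
[[1, 1, 1, 1],
 [1, 0, 0, 0],
 [0, 1, 0, 0],
 [1, -1, 1, 0]]
  V a = (-8, 2, -3, 2)
Solving gives a = (2, -3, -3, -4).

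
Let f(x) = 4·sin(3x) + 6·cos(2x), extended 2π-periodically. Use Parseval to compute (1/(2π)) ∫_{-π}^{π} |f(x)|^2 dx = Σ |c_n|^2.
Σ |c_n|^2 = 26

Expand |f|^2 and use orthogonality of {sin(nx), cos(mx)} on [-π, π]:
  ∫_{-π}^{π} sin(nx)^2 dx = π, ∫ cos(mx)^2 dx = π, and cross terms integrate to 0.
So ∫_{-π}^{π} f(x)^2 dx = 4^2 · π + 6^2 · π = (16 + 36)π.
Divide by 2π: (16 + 36)/2 = 26.
By Parseval, this equals Σ |c_n|^2.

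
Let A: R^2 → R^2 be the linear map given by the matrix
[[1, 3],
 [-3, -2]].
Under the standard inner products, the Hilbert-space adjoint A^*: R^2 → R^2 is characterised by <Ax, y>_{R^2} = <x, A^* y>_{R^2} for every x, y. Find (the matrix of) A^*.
A^* = A^T =
[[1, -3],
 [3, -2]]

For real matrices with standard dot products, the defining identity <Ax, y> = <x, A^* y> gives (Ax)^T y = x^T (A^*) y, i.e. x^T A^T y = x^T (A^*) y. Since this holds for all x, y, we must have A^* = A^T. Therefore
A^* =
[[1, -3],
 [3, -2]].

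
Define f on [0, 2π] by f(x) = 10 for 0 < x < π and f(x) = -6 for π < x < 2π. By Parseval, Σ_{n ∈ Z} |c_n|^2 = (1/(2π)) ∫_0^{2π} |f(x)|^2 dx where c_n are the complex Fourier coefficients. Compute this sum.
Σ |c_n|^2 = 68

Parseval equates the L^2 energy of f (normalised by 1/(2π)) with the ℓ^2 sum of its Fourier coefficients: (1/(2π)) ∫_0^{2π} |f|^2 = Σ |c_n|^2.
Compute the left side: (1/(2π)) [∫_0^π 10^2 dx + ∫_π^{2π} (-6)^2 dx] = (1/(2π)) · (100π + 36π) = (100 + 36)/2 = 68.
So Σ_{n ∈ Z} |c_n|^2 = 68.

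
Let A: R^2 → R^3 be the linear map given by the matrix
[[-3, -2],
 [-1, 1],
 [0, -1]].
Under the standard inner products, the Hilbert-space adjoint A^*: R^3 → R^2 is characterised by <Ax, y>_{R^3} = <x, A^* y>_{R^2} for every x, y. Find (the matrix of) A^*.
A^* = A^T =
[[-3, -1, 0],
 [-2, 1, -1]]

For real matrices with standard dot products, the defining identity <Ax, y> = <x, A^* y> gives (Ax)^T y = x^T (A^*) y, i.e. x^T A^T y = x^T (A^*) y. Since this holds for all x, y, we must have A^* = A^T. Therefore
A^* =
[[-3, -1, 0],
 [-2, 1, -1]].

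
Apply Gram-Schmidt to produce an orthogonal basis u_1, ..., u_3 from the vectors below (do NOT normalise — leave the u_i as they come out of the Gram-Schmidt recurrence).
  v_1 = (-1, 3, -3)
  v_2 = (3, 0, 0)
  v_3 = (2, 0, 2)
Orthogonal basis:
  u_1 = (-1, 3, -3)
  u_2 = (54/19, 9/19, -9/19)
  u_3 = (0, 1, 1)

Apply the Gram-Schmidt recurrence
  u_1 = v_1
  u_i = v_i − Σ_{j<i} ((v_i · u_j) / (u_j · u_j)) · u_j.

Step by step this gives:
  u_1 = (-1, 3, -3)
  u_2 = (54/19, 9/19, -9/19)
  u_3 = (0, 1, 1)

Orthogonality check:
  u_2 · u_1 = 0 (should be 0)
  u_3 · u_1 = 0 (should be 0)
  u_3 · u_2 = 0 (should be 0)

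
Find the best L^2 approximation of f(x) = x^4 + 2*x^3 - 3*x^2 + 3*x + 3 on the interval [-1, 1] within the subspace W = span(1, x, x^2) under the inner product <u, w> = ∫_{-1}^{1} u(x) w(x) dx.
g(x) = -15*x^2/7 + 21*x/5 + 102/35

The best approximation g ∈ W is the orthogonal projection of f onto W. Writing g = a_0 + a_1 x + a_2 x^2, the coefficients solve the normal equations G · a = b where
  G_{ij} = <φ_i, φ_j> and b_i = <f, φ_i>, with φ_0 = 1, φ_1 = x, φ_2 = x^2.
G =
  [2, 0, 2/3]
  [0, 2/3, 0]
  [2/3, 0, 2/5],
b = (22/5, 14/5, 38/35).
Solving gives a_0 = 102/35, a_1 = 21/5, a_2 = -15/7, so
  g(x) = -15*x^2/7 + 21*x/5 + 102/35.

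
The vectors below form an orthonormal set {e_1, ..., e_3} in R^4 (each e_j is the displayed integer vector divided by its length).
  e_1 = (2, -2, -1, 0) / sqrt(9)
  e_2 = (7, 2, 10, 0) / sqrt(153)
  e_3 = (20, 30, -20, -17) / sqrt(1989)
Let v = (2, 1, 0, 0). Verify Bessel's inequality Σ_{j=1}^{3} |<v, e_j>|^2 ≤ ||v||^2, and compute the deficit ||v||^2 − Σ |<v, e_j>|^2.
Σ |<v, e_j>|^2 = 536/117; ||v||^2 = 5; deficit = 49/117

Write each e_j = u_j / sqrt(<u_j, u_j>) where u_j is the displayed integer vector. Then <v, e_j> = <v, u_j> / sqrt(<u_j, u_j>), so |<v, e_j>|^2 = <v, u_j>^2 / <u_j, u_j>.
Coefficients: <v, e_1> = 2/sqrt(9), <v, e_2> = 16/sqrt(153), <v, e_3> = 70/sqrt(1989).
Square and sum: Σ |<v, e_j>|^2 = 536/117.
Compute ||v||^2 = v·v = 5.
Deficit = 5 − 536/117 = 49/117 ≥ 0, confirming Bessel's inequality. (The deficit equals ||v − Σ <v,e_j> e_j||^2, the squared distance from v to span{e_j}.)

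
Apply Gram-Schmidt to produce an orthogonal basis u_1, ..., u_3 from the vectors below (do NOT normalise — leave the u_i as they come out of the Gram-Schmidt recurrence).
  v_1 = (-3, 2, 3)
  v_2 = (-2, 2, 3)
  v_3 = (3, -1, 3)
Orthogonal basis:
  u_1 = (-3, 2, 3)
  u_2 = (13/22, 3/11, 9/22)
  u_3 = (0, -27/13, 18/13)

Apply the Gram-Schmidt recurrence
  u_1 = v_1
  u_i = v_i − Σ_{j<i} ((v_i · u_j) / (u_j · u_j)) · u_j.

Step by step this gives:
  u_1 = (-3, 2, 3)
  u_2 = (13/22, 3/11, 9/22)
  u_3 = (0, -27/13, 18/13)

Orthogonality check:
  u_2 · u_1 = 0 (should be 0)
  u_3 · u_1 = 0 (should be 0)
  u_3 · u_2 = 0 (should be 0)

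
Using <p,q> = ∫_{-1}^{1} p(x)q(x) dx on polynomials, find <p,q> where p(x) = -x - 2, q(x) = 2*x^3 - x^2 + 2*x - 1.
<p,q> = 16/5

Expand the product: p(x)·q(x) = -2*x^4 - 3*x^3 - 3*x + 2.
∫_{-1}^{1} of each monomial x^k gives [2/(k+1) if k even, 0 if k odd]. Integrating term-by-term (or equivalently evaluating the antiderivative F(x) = -2*x^5/5 - 3*x^4/4 - 3*x^2/2 + 2*x at the endpoints):
  F(1) − F(−1) = -13/20 − (-77/20) = 16/5.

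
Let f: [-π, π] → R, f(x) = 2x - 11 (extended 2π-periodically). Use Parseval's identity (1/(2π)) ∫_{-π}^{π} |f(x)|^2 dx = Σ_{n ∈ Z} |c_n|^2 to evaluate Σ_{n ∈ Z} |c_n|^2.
Σ |c_n|^2 = 4π^2/3 + 121

Expand and integrate term by term over [-π, π]:
  ∫ (2x)^2 dx = 4·(2π^3/3); ∫ 2·2·(-11)·x dx = 0 (odd integrand); ∫ (-11)^2 dx = 121·2π.
So (1/(2π)) ∫_{-π}^{π} (2x - 11)^2 dx = 4π^2/3 + 121 = 4π^2/3 + 121.
Parseval ⇒ Σ |c_n|^2 = 4π^2/3 + 121.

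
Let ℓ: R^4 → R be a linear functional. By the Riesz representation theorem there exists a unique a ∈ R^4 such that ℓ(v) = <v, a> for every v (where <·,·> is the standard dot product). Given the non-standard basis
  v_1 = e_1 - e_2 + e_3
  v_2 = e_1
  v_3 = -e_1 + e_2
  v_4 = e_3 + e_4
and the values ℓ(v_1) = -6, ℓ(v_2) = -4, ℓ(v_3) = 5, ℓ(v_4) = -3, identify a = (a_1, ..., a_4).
a = (-4, 1, -1, -2)

Write a = (a_1, ..., a_4) in the standard basis. For each basis vector v_i, ℓ(v_i) = <v_i, a> is a linear equation in the a_j's. Collect the n equations into a matrix system V a = ℓ, where row i of V is v_i (expressed in the standard basis). Since V is invertible (lower-triangular with 1s on the diagonal, up to permutation), solve by back-substitution:
  V =
[[1, -1, 1, 0],
 [1, 0, 0, 0],
 [-1, 1, 0, 0],
 [0, 0, 1, 1]]
  V a = (-6, -4, 5, -3)
Solving gives a = (-4, 1, -1, -2).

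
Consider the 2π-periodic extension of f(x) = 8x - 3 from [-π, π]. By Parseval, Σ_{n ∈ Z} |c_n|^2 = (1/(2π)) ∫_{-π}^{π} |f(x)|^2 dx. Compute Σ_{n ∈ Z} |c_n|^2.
Σ |c_n|^2 = 64π^2/3 + 9

Expand and integrate term by term over [-π, π]:
  ∫ (8x)^2 dx = 64·(2π^3/3); ∫ 2·8·(-3)·x dx = 0 (odd integrand); ∫ (-3)^2 dx = 9·2π.
So (1/(2π)) ∫_{-π}^{π} (8x - 3)^2 dx = 64π^2/3 + 9 = 64π^2/3 + 9.
Parseval ⇒ Σ |c_n|^2 = 64π^2/3 + 9.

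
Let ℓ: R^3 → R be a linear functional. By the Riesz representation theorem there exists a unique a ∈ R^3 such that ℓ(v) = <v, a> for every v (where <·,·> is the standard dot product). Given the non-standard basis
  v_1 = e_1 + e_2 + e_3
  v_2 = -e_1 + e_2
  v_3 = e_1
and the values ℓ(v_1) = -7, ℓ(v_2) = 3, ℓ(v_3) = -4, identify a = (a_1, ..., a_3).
a = (-4, -1, -2)

Write a = (a_1, ..., a_3) in the standard basis. For each basis vector v_i, ℓ(v_i) = <v_i, a> is a linear equation in the a_j's. Collect the n equations into a matrix system V a = ℓ, where row i of V is v_i (expressed in the standard basis). Since V is invertible (lower-triangular with 1s on the diagonal, up to permutation), solve by back-substitution:
  V =
[[1, 1, 1],
 [-1, 1, 0],
 [1, 0, 0]]
  V a = (-7, 3, -4)
Solving gives a = (-4, -1, -2).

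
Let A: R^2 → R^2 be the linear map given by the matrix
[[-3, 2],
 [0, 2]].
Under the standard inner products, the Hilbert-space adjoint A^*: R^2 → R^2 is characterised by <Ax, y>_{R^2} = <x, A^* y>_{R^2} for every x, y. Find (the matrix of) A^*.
A^* = A^T =
[[-3, 0],
 [2, 2]]

For real matrices with standard dot products, the defining identity <Ax, y> = <x, A^* y> gives (Ax)^T y = x^T (A^*) y, i.e. x^T A^T y = x^T (A^*) y. Since this holds for all x, y, we must have A^* = A^T. Therefore
A^* =
[[-3, 0],
 [2, 2]].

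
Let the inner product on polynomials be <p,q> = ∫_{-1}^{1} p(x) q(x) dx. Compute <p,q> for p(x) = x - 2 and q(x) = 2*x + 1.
<p,q> = -8/3

Expand the product: p(x)·q(x) = 2*x^2 - 3*x - 2.
∫_{-1}^{1} of each monomial x^k gives [2/(k+1) if k even, 0 if k odd]. Integrating term-by-term (or equivalently evaluating the antiderivative F(x) = 2*x^3/3 - 3*x^2/2 - 2*x at the endpoints):
  F(1) − F(−1) = -17/6 − (-1/6) = -8/3.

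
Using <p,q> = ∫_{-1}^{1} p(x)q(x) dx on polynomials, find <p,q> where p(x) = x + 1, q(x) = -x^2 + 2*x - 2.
<p,q> = -10/3

Expand the product: p(x)·q(x) = -x^3 + x^2 - 2.
∫_{-1}^{1} of each monomial x^k gives [2/(k+1) if k even, 0 if k odd]. Integrating term-by-term (or equivalently evaluating the antiderivative F(x) = -x^4/4 + x^3/3 - 2*x at the endpoints):
  F(1) − F(−1) = -23/12 − (17/12) = -10/3.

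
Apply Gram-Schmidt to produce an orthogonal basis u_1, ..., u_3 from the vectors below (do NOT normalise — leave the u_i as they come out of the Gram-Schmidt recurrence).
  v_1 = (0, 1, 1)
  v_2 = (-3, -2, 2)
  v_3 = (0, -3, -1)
Orthogonal basis:
  u_1 = (0, 1, 1)
  u_2 = (-3, -2, 2)
  u_3 = (12/17, -9/17, 9/17)

Apply the Gram-Schmidt recurrence
  u_1 = v_1
  u_i = v_i − Σ_{j<i} ((v_i · u_j) / (u_j · u_j)) · u_j.

Step by step this gives:
  u_1 = (0, 1, 1)
  u_2 = (-3, -2, 2)
  u_3 = (12/17, -9/17, 9/17)

Orthogonality check:
  u_2 · u_1 = 0 (should be 0)
  u_3 · u_1 = 0 (should be 0)
  u_3 · u_2 = 0 (should be 0)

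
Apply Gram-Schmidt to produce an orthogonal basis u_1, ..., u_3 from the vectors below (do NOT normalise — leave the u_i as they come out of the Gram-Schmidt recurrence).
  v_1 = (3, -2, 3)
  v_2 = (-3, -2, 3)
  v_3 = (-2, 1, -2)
Orthogonal basis:
  u_1 = (3, -2, 3)
  u_2 = (-39/11, -18/11, 27/11)
  u_3 = (0, -3/13, -2/13)

Apply the Gram-Schmidt recurrence
  u_1 = v_1
  u_i = v_i − Σ_{j<i} ((v_i · u_j) / (u_j · u_j)) · u_j.

Step by step this gives:
  u_1 = (3, -2, 3)
  u_2 = (-39/11, -18/11, 27/11)
  u_3 = (0, -3/13, -2/13)

Orthogonality check:
  u_2 · u_1 = 0 (should be 0)
  u_3 · u_1 = 0 (should be 0)
  u_3 · u_2 = 0 (should be 0)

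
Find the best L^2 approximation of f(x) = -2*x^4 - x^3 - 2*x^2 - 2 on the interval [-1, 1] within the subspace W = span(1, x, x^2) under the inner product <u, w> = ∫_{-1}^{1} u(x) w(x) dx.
g(x) = -26*x^2/7 - 3*x/5 - 64/35

The best approximation g ∈ W is the orthogonal projection of f onto W. Writing g = a_0 + a_1 x + a_2 x^2, the coefficients solve the normal equations G · a = b where
  G_{ij} = <φ_i, φ_j> and b_i = <f, φ_i>, with φ_0 = 1, φ_1 = x, φ_2 = x^2.
G =
  [2, 0, 2/3]
  [0, 2/3, 0]
  [2/3, 0, 2/5],
b = (-92/15, -2/5, -284/105).
Solving gives a_0 = -64/35, a_1 = -3/5, a_2 = -26/7, so
  g(x) = -26*x^2/7 - 3*x/5 - 64/35.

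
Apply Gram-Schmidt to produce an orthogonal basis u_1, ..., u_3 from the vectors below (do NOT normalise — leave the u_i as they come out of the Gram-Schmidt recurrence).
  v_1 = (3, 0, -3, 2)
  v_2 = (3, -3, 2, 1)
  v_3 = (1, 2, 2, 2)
Orthogonal basis:
  u_1 = (3, 0, -3, 2)
  u_2 = (51/22, -3, 59/22, 6/11)
  u_3 = (274/481, 1145/481, 864/481, 885/481)

Apply the Gram-Schmidt recurrence
  u_1 = v_1
  u_i = v_i − Σ_{j<i} ((v_i · u_j) / (u_j · u_j)) · u_j.

Step by step this gives:
  u_1 = (3, 0, -3, 2)
  u_2 = (51/22, -3, 59/22, 6/11)
  u_3 = (274/481, 1145/481, 864/481, 885/481)

Orthogonality check:
  u_2 · u_1 = 0 (should be 0)
  u_3 · u_1 = 0 (should be 0)
  u_3 · u_2 = 0 (should be 0)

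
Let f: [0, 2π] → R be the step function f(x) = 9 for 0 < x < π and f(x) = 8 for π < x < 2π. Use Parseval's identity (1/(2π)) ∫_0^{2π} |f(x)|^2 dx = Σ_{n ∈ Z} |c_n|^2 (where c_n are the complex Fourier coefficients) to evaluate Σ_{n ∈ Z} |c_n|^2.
Σ |c_n|^2 = 145/2

Parseval equates the L^2 energy of f (normalised by 1/(2π)) with the ℓ^2 sum of its Fourier coefficients: (1/(2π)) ∫_0^{2π} |f|^2 = Σ |c_n|^2.
Compute the left side: (1/(2π)) [∫_0^π 9^2 dx + ∫_π^{2π} 8^2 dx] = (1/(2π)) · (81π + 64π) = (81 + 64)/2 = 145/2.
So Σ_{n ∈ Z} |c_n|^2 = 145/2.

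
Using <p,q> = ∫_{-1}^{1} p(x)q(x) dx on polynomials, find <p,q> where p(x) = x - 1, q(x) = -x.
<p,q> = -2/3

Expand the product: p(x)·q(x) = -x^2 + x.
∫_{-1}^{1} of each monomial x^k gives [2/(k+1) if k even, 0 if k odd]. Integrating term-by-term (or equivalently evaluating the antiderivative F(x) = -x^3/3 + x^2/2 at the endpoints):
  F(1) − F(−1) = 1/6 − (5/6) = -2/3.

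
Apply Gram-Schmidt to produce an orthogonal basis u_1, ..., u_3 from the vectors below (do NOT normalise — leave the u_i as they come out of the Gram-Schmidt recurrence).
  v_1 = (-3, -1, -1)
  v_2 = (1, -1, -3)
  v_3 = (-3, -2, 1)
Orthogonal basis:
  u_1 = (-3, -1, -1)
  u_2 = (14/11, -10/11, -32/11)
  u_3 = (3/10, -3/2, 3/5)

Apply the Gram-Schmidt recurrence
  u_1 = v_1
  u_i = v_i − Σ_{j<i} ((v_i · u_j) / (u_j · u_j)) · u_j.

Step by step this gives:
  u_1 = (-3, -1, -1)
  u_2 = (14/11, -10/11, -32/11)
  u_3 = (3/10, -3/2, 3/5)

Orthogonality check:
  u_2 · u_1 = 0 (should be 0)
  u_3 · u_1 = 0 (should be 0)
  u_3 · u_2 = 0 (should be 0)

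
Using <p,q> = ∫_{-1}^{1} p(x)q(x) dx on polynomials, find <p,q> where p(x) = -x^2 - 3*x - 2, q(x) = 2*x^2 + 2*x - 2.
<p,q> = 28/15

Expand the product: p(x)·q(x) = -2*x^4 - 8*x^3 - 8*x^2 + 2*x + 4.
∫_{-1}^{1} of each monomial x^k gives [2/(k+1) if k even, 0 if k odd]. Integrating term-by-term (or equivalently evaluating the antiderivative F(x) = -2*x^5/5 - 2*x^4 - 8*x^3/3 + x^2 + 4*x at the endpoints):
  F(1) − F(−1) = -1/15 − (-29/15) = 28/15.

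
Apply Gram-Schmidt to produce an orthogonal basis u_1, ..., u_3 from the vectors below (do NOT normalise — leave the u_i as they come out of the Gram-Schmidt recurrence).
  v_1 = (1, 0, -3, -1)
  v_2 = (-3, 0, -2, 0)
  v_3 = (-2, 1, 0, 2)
Orthogonal basis:
  u_1 = (1, 0, -3, -1)
  u_2 = (-36/11, 0, -13/11, 3/11)
  u_3 = (18/67, 1, -27/67, 99/67)

Apply the Gram-Schmidt recurrence
  u_1 = v_1
  u_i = v_i − Σ_{j<i} ((v_i · u_j) / (u_j · u_j)) · u_j.

Step by step this gives:
  u_1 = (1, 0, -3, -1)
  u_2 = (-36/11, 0, -13/11, 3/11)
  u_3 = (18/67, 1, -27/67, 99/67)

Orthogonality check:
  u_2 · u_1 = 0 (should be 0)
  u_3 · u_1 = 0 (should be 0)
  u_3 · u_2 = 0 (should be 0)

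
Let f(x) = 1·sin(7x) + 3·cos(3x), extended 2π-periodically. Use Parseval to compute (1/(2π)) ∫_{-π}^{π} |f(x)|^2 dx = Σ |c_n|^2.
Σ |c_n|^2 = 5

Expand |f|^2 and use orthogonality of {sin(nx), cos(mx)} on [-π, π]:
  ∫_{-π}^{π} sin(nx)^2 dx = π, ∫ cos(mx)^2 dx = π, and cross terms integrate to 0.
So ∫_{-π}^{π} f(x)^2 dx = 1^2 · π + 3^2 · π = (1 + 9)π.
Divide by 2π: (1 + 9)/2 = 5.
By Parseval, this equals Σ |c_n|^2.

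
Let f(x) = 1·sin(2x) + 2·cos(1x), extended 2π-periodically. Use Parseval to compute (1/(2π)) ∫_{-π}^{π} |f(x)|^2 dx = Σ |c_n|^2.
Σ |c_n|^2 = 5/2

Expand |f|^2 and use orthogonality of {sin(nx), cos(mx)} on [-π, π]:
  ∫_{-π}^{π} sin(nx)^2 dx = π, ∫ cos(mx)^2 dx = π, and cross terms integrate to 0.
So ∫_{-π}^{π} f(x)^2 dx = 1^2 · π + 2^2 · π = (1 + 4)π.
Divide by 2π: (1 + 4)/2 = 5/2.
By Parseval, this equals Σ |c_n|^2.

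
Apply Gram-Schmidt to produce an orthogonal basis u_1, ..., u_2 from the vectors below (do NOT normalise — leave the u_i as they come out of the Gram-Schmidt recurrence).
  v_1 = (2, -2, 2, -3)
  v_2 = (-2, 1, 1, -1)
Orthogonal basis:
  u_1 = (2, -2, 2, -3)
  u_2 = (-40/21, 19/21, 23/21, -8/7)

Apply the Gram-Schmidt recurrence
  u_1 = v_1
  u_i = v_i − Σ_{j<i} ((v_i · u_j) / (u_j · u_j)) · u_j.

Step by step this gives:
  u_1 = (2, -2, 2, -3)
  u_2 = (-40/21, 19/21, 23/21, -8/7)

Orthogonality check:
  u_2 · u_1 = 0 (should be 0)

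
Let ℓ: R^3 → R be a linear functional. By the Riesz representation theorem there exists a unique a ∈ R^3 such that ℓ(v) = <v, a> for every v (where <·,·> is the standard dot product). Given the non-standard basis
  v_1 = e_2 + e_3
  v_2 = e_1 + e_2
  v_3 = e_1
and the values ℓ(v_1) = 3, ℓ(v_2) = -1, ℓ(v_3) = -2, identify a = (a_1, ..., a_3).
a = (-2, 1, 2)

Write a = (a_1, ..., a_3) in the standard basis. For each basis vector v_i, ℓ(v_i) = <v_i, a> is a linear equation in the a_j's. Collect the n equations into a matrix system V a = ℓ, where row i of V is v_i (expressed in the standard basis). Since V is invertible (lower-triangular with 1s on the diagonal, up to permutation), solve by back-substitution:
  V =
[[0, 1, 1],
 [1, 1, 0],
 [1, 0, 0]]
  V a = (3, -1, -2)
Solving gives a = (-2, 1, 2).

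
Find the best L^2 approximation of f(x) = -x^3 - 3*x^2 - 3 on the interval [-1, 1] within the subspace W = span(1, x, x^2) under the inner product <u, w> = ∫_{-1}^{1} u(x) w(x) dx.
g(x) = -3*x^2 - 3*x/5 - 3

The best approximation g ∈ W is the orthogonal projection of f onto W. Writing g = a_0 + a_1 x + a_2 x^2, the coefficients solve the normal equations G · a = b where
  G_{ij} = <φ_i, φ_j> and b_i = <f, φ_i>, with φ_0 = 1, φ_1 = x, φ_2 = x^2.
G =
  [2, 0, 2/3]
  [0, 2/3, 0]
  [2/3, 0, 2/5],
b = (-8, -2/5, -16/5).
Solving gives a_0 = -3, a_1 = -3/5, a_2 = -3, so
  g(x) = -3*x^2 - 3*x/5 - 3.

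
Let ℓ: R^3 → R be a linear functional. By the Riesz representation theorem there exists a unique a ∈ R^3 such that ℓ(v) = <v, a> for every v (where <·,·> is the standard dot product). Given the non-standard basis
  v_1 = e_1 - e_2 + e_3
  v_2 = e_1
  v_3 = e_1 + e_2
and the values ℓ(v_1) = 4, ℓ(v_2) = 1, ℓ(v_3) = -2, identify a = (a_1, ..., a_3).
a = (1, -3, 0)

Write a = (a_1, ..., a_3) in the standard basis. For each basis vector v_i, ℓ(v_i) = <v_i, a> is a linear equation in the a_j's. Collect the n equations into a matrix system V a = ℓ, where row i of V is v_i (expressed in the standard basis). Since V is invertible (lower-triangular with 1s on the diagonal, up to permutation), solve by back-substitution:
  V =
[[1, -1, 1],
 [1, 0, 0],
 [1, 1, 0]]
  V a = (4, 1, -2)
Solving gives a = (1, -3, 0).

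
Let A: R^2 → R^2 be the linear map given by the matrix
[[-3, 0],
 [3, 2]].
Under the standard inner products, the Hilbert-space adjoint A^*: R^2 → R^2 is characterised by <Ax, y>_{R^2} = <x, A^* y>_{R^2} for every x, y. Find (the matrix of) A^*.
A^* = A^T =
[[-3, 3],
 [0, 2]]

For real matrices with standard dot products, the defining identity <Ax, y> = <x, A^* y> gives (Ax)^T y = x^T (A^*) y, i.e. x^T A^T y = x^T (A^*) y. Since this holds for all x, y, we must have A^* = A^T. Therefore
A^* =
[[-3, 3],
 [0, 2]].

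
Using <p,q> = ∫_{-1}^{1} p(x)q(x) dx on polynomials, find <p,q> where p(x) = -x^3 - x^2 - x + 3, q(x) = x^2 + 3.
<p,q> = 88/5

Expand the product: p(x)·q(x) = -x^5 - x^4 - 4*x^3 - 3*x + 9.
∫_{-1}^{1} of each monomial x^k gives [2/(k+1) if k even, 0 if k odd]. Integrating term-by-term (or equivalently evaluating the antiderivative F(x) = -x^6/6 - x^5/5 - x^4 - 3*x^2/2 + 9*x at the endpoints):
  F(1) − F(−1) = 92/15 − (-172/15) = 88/5.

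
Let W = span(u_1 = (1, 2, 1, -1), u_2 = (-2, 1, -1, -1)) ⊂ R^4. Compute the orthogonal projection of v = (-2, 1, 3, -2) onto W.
proj_W(v) = (-3/7, 2, 1/7, -9/7)

Set up U = [u_1 | ... | u_2] ∈ R^(4×2). The projector onto W = col(U) is P = U (U^T U)^(-1) U^T.
Compute U^T U =
  [7, 0]
  [0, 7],
and U^T v = (5, 4).
Solve U^T U · c = U^T v for the coefficients: c = (5/7, 4/7). The projection is proj_W(v) = U c.
Check: (v - proj_W(v)) · u_1 = 0  (should be 0).
Check: (v - proj_W(v)) · u_2 = 0  (should be 0).
Result: proj_W(v) = (-3/7, 2, 1/7, -9/7).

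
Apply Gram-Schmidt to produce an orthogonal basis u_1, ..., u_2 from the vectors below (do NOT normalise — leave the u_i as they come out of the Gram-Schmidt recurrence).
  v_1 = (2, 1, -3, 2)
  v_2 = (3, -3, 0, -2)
Orthogonal basis:
  u_1 = (2, 1, -3, 2)
  u_2 = (28/9, -53/18, -1/6, -17/9)

Apply the Gram-Schmidt recurrence
  u_1 = v_1
  u_i = v_i − Σ_{j<i} ((v_i · u_j) / (u_j · u_j)) · u_j.

Step by step this gives:
  u_1 = (2, 1, -3, 2)
  u_2 = (28/9, -53/18, -1/6, -17/9)

Orthogonality check:
  u_2 · u_1 = 0 (should be 0)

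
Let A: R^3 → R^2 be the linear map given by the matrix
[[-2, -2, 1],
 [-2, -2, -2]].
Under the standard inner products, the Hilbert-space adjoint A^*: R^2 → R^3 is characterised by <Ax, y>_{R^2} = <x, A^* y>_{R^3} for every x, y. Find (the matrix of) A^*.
A^* = A^T =
[[-2, -2],
 [-2, -2],
 [1, -2]]

For real matrices with standard dot products, the defining identity <Ax, y> = <x, A^* y> gives (Ax)^T y = x^T (A^*) y, i.e. x^T A^T y = x^T (A^*) y. Since this holds for all x, y, we must have A^* = A^T. Therefore
A^* =
[[-2, -2],
 [-2, -2],
 [1, -2]].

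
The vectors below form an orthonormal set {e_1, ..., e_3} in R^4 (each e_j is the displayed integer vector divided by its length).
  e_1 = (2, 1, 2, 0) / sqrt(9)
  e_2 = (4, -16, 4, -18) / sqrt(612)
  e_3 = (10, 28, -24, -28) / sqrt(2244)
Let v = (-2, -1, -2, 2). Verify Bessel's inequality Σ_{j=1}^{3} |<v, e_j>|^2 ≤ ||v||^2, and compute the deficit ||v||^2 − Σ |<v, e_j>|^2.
Σ |<v, e_j>|^2 = 413/33; ||v||^2 = 13; deficit = 16/33

Write each e_j = u_j / sqrt(<u_j, u_j>) where u_j is the displayed integer vector. Then <v, e_j> = <v, u_j> / sqrt(<u_j, u_j>), so |<v, e_j>|^2 = <v, u_j>^2 / <u_j, u_j>.
Coefficients: <v, e_1> = -9/sqrt(9), <v, e_2> = -36/sqrt(612), <v, e_3> = -56/sqrt(2244).
Square and sum: Σ |<v, e_j>|^2 = 413/33.
Compute ||v||^2 = v·v = 13.
Deficit = 13 − 413/33 = 16/33 ≥ 0, confirming Bessel's inequality. (The deficit equals ||v − Σ <v,e_j> e_j||^2, the squared distance from v to span{e_j}.)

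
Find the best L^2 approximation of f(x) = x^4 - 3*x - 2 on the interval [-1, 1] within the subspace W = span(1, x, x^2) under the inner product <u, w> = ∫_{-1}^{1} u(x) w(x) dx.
g(x) = 6*x^2/7 - 3*x - 73/35

The best approximation g ∈ W is the orthogonal projection of f onto W. Writing g = a_0 + a_1 x + a_2 x^2, the coefficients solve the normal equations G · a = b where
  G_{ij} = <φ_i, φ_j> and b_i = <f, φ_i>, with φ_0 = 1, φ_1 = x, φ_2 = x^2.
G =
  [2, 0, 2/3]
  [0, 2/3, 0]
  [2/3, 0, 2/5],
b = (-18/5, -2, -22/21).
Solving gives a_0 = -73/35, a_1 = -3, a_2 = 6/7, so
  g(x) = 6*x^2/7 - 3*x - 73/35.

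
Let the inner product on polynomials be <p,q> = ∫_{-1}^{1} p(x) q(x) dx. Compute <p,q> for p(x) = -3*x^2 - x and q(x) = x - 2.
<p,q> = 10/3

Expand the product: p(x)·q(x) = -3*x^3 + 5*x^2 + 2*x.
∫_{-1}^{1} of each monomial x^k gives [2/(k+1) if k even, 0 if k odd]. Integrating term-by-term (or equivalently evaluating the antiderivative F(x) = -3*x^4/4 + 5*x^3/3 + x^2 at the endpoints):
  F(1) − F(−1) = 23/12 − (-17/12) = 10/3.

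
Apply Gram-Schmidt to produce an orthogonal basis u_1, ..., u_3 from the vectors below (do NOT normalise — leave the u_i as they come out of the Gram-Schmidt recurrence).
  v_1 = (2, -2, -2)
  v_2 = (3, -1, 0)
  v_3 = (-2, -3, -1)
Orthogonal basis:
  u_1 = (2, -2, -2)
  u_2 = (5/3, 1/3, 4/3)
  u_3 = (-9/14, -27/14, 9/7)

Apply the Gram-Schmidt recurrence
  u_1 = v_1
  u_i = v_i − Σ_{j<i} ((v_i · u_j) / (u_j · u_j)) · u_j.

Step by step this gives:
  u_1 = (2, -2, -2)
  u_2 = (5/3, 1/3, 4/3)
  u_3 = (-9/14, -27/14, 9/7)

Orthogonality check:
  u_2 · u_1 = 0 (should be 0)
  u_3 · u_1 = 0 (should be 0)
  u_3 · u_2 = 0 (should be 0)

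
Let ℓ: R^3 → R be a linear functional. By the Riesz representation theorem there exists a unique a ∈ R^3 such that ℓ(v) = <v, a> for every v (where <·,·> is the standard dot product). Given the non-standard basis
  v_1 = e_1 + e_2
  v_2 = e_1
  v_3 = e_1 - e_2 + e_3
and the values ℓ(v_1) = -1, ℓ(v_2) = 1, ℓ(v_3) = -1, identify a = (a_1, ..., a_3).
a = (1, -2, -4)

Write a = (a_1, ..., a_3) in the standard basis. For each basis vector v_i, ℓ(v_i) = <v_i, a> is a linear equation in the a_j's. Collect the n equations into a matrix system V a = ℓ, where row i of V is v_i (expressed in the standard basis). Since V is invertible (lower-triangular with 1s on the diagonal, up to permutation), solve by back-substitution:
  V =
[[1, 1, 0],
 [1, 0, 0],
 [1, -1, 1]]
  V a = (-1, 1, -1)
Solving gives a = (1, -2, -4).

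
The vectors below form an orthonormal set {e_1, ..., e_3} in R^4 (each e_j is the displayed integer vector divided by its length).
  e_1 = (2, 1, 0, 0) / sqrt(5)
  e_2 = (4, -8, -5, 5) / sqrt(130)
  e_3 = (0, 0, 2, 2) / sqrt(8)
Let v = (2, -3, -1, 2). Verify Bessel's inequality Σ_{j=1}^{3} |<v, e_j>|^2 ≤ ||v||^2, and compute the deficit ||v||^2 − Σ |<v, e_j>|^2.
Σ |<v, e_j>|^2 = 230/13; ||v||^2 = 18; deficit = 4/13

Write each e_j = u_j / sqrt(<u_j, u_j>) where u_j is the displayed integer vector. Then <v, e_j> = <v, u_j> / sqrt(<u_j, u_j>), so |<v, e_j>|^2 = <v, u_j>^2 / <u_j, u_j>.
Coefficients: <v, e_1> = 1/sqrt(5), <v, e_2> = 47/sqrt(130), <v, e_3> = 2/sqrt(8).
Square and sum: Σ |<v, e_j>|^2 = 230/13.
Compute ||v||^2 = v·v = 18.
Deficit = 18 − 230/13 = 4/13 ≥ 0, confirming Bessel's inequality. (The deficit equals ||v − Σ <v,e_j> e_j||^2, the squared distance from v to span{e_j}.)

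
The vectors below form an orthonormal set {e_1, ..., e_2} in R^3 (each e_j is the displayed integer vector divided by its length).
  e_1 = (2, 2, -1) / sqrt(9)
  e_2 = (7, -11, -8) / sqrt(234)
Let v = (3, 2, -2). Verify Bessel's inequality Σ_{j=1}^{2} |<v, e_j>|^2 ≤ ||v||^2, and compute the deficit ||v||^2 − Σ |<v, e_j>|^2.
Σ |<v, e_j>|^2 = 441/26; ||v||^2 = 17; deficit = 1/26

Write each e_j = u_j / sqrt(<u_j, u_j>) where u_j is the displayed integer vector. Then <v, e_j> = <v, u_j> / sqrt(<u_j, u_j>), so |<v, e_j>|^2 = <v, u_j>^2 / <u_j, u_j>.
Coefficients: <v, e_1> = 12/sqrt(9), <v, e_2> = 15/sqrt(234).
Square and sum: Σ |<v, e_j>|^2 = 441/26.
Compute ||v||^2 = v·v = 17.
Deficit = 17 − 441/26 = 1/26 ≥ 0, confirming Bessel's inequality. (The deficit equals ||v − Σ <v,e_j> e_j||^2, the squared distance from v to span{e_j}.)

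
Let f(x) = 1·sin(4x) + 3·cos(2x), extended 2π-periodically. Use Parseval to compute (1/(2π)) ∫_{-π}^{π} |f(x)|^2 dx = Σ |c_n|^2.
Σ |c_n|^2 = 5

Expand |f|^2 and use orthogonality of {sin(nx), cos(mx)} on [-π, π]:
  ∫_{-π}^{π} sin(nx)^2 dx = π, ∫ cos(mx)^2 dx = π, and cross terms integrate to 0.
So ∫_{-π}^{π} f(x)^2 dx = 1^2 · π + 3^2 · π = (1 + 9)π.
Divide by 2π: (1 + 9)/2 = 5.
By Parseval, this equals Σ |c_n|^2.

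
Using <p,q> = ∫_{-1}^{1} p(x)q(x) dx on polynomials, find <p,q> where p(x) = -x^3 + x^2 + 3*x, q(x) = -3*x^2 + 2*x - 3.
<p,q> = 0

Expand the product: p(x)·q(x) = 3*x^5 - 5*x^4 - 4*x^3 + 3*x^2 - 9*x.
∫_{-1}^{1} of each monomial x^k gives [2/(k+1) if k even, 0 if k odd]. Integrating term-by-term (or equivalently evaluating the antiderivative F(x) = x^6/2 - x^5 - x^4 + x^3 - 9*x^2/2 at the endpoints):
  F(1) − F(−1) = -5 − (-5) = 0.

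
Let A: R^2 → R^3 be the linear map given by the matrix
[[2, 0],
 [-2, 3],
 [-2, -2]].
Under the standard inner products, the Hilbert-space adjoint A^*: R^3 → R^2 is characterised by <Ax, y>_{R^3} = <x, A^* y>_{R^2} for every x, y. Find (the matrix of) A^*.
A^* = A^T =
[[2, -2, -2],
 [0, 3, -2]]

For real matrices with standard dot products, the defining identity <Ax, y> = <x, A^* y> gives (Ax)^T y = x^T (A^*) y, i.e. x^T A^T y = x^T (A^*) y. Since this holds for all x, y, we must have A^* = A^T. Therefore
A^* =
[[2, -2, -2],
 [0, 3, -2]].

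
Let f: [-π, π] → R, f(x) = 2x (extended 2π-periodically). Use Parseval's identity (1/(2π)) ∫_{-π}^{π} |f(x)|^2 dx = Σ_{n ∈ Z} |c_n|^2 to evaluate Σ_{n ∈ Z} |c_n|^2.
Σ |c_n|^2 = 4π^2/3

Expand and integrate term by term over [-π, π]:
  ∫ (2x)^2 dx = 4·(2π^3/3); ∫ 2·2·(0)·x dx = 0 (odd integrand); ∫ 0^2 dx = 0·2π.
So (1/(2π)) ∫_{-π}^{π} (2x)^2 dx = 4π^2/3 + 0 = 4π^2/3.
Parseval ⇒ Σ |c_n|^2 = 4π^2/3.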